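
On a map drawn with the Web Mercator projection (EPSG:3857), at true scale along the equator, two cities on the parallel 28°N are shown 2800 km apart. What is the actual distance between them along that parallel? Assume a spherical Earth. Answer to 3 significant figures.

Mercator is conformal, so the point scale is isotropic: h = k = sec φ = 1/cos φ.
Along the parallel at 28°, map distances are exaggerated by k = sec 28° = 1.133.
True distance = 2800 / 1.133 = 2800 × cos 28° ≈ 2470 km.

2470 km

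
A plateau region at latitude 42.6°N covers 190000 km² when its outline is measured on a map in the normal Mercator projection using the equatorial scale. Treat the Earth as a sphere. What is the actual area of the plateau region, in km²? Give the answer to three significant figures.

For Mercator, h = k = sec φ (a conformal cylindrical projection has a single point scale, 1/cos φ).
Areal scale = k² = sec²φ = 1/cos²(42.6°) = 1/0.7361² = 1.846.
True area = apparent / (areal scale) = 190000 / 1.846 ≈ 103000 km².

103000 km²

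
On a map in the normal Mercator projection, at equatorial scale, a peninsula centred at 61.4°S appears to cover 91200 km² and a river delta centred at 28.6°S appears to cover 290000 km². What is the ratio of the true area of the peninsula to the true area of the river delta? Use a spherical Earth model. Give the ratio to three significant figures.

0.0935

Since Mercator area scale is 1/cos²φ, the true area equals the apparent area multiplied by cos²φ.
True area of peninsula: 91200 × cos²(61.4°) = 91200 × 0.2291 = 20900 km².
True area of river delta: 290000 × cos²(28.6°) = 290000 × 0.7709 = 223500 km².
Ratio = 20900 / 223500 ≈ 0.0935.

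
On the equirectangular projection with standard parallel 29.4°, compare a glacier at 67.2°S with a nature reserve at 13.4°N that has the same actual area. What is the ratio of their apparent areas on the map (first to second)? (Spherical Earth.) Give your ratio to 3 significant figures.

In the equirectangular projection with standard parallel φ₀ = 29.4° (x = Rλ cos φ₀, y = Rφ), meridians are true-scale (h = 1) and the parallel scale is k = cos φ₀ / cos φ.
Areal scale at 67.2°: h·k = 1.000 × 2.248 = 2.248.
Areal scale at 13.4°: h·k = 1.000 × 0.8956 = 0.8956.
Ratio = 2.248/0.8956 ≈ 2.51.

2.51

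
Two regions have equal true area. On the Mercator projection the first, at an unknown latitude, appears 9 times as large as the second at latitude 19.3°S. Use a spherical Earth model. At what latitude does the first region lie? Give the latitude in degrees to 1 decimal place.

71.7°

Mercator areal scale is sec²φ, so apparent-area ratio = sec²φ₁ / sec²φ₂ = cos²φ₂ / cos²φ₁.
cos²φ₂ / cos²φ₁ = 9  ⇒  cos φ₁ = cos 19.3° / √9 = 0.9438/3.000 = 0.3146.
φ₁ = arccos(0.3146) ≈ 71.7°.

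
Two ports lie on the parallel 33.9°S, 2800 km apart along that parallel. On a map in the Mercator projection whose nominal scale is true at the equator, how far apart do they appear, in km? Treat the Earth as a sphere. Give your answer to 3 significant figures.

3370 km

Mercator is conformal, so the point scale is isotropic: h = k = sec φ = 1/cos φ.
Along the parallel, k = sec 33.9° = 1/0.8300 = 1.205.
Map distance = 2800 × 1.205 ≈ 3370 km.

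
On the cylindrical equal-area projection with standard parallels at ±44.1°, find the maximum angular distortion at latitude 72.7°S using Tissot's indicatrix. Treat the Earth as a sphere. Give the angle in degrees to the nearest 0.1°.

90.0°

A cylindrical equal-area projection with standard parallel φ₀ has meridian scale h = cos φ / cos φ₀ and parallel scale k = cos φ₀ / cos φ (so areas are preserved, h·k = 1).
At 72.7°: h = 0.4141, k = 2.415; principal scales a = 2.415, b = 0.4141.
sin(ω/2) = (a − b)/(a + b) = 2.001/2.829 = 0.7072, so ω = 2 arcsin(0.7072) ≈ 90.0°.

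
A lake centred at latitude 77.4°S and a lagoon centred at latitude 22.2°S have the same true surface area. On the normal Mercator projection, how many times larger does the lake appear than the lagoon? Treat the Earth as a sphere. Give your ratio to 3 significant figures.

18.0

Mercator is conformal with k = sec φ, so areal scale = k² = sec²φ.
At 77.4°: sec²(77.4°) = 1/0.2181² = 21.01.
At 22.2°: sec²(22.2°) = 1/0.9259² = 1.167.
Ratio = 21.01/1.167 = cos²(22.2°)/cos²(77.4°) ≈ 18.0.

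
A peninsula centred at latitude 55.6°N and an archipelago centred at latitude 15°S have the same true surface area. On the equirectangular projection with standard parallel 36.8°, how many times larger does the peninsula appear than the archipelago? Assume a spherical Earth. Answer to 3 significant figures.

In the equirectangular projection with standard parallel φ₀ = 36.8° (x = Rλ cos φ₀, y = Rφ), meridians are true-scale (h = 1) and the parallel scale is k = cos φ₀ / cos φ.
Areal scale at 55.6°: h·k = 1.000 × 1.417 = 1.417.
Areal scale at 15°: h·k = 1.000 × 0.8290 = 0.8290.
Ratio = 1.417/0.8290 ≈ 1.71.

1.71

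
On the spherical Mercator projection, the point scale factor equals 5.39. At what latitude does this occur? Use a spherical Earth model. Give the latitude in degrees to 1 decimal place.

Mercator scale is k = sec φ = 1/cos φ.
1/cos φ = 5.39  ⇒  cos φ = 0.1855  ⇒  φ = arccos(0.1855) ≈ 79.3°.

79.3°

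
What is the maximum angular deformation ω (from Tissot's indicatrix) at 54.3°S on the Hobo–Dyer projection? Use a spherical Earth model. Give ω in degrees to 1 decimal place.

34.7°

Hobo–Dyer is a cylindrical equal-area projection with standard parallels at ±37.5°. A cylindrical equal-area projection with standard parallel φ₀ has meridian scale h = cos φ / cos φ₀ and parallel scale k = cos φ₀ / cos φ (so areas are preserved, h·k = 1).
At 54.3°: h = 0.7355, k = 1.360; principal scales a = 1.360, b = 0.7355.
sin(ω/2) = (a − b)/(a + b) = 0.6240/2.095 = 0.2978, so ω = 2 arcsin(0.2978) ≈ 34.7°.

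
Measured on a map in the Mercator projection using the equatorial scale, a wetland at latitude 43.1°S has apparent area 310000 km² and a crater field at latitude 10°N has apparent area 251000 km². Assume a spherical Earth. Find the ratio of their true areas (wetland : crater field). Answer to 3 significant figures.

Mercator's areal exaggeration is sec²φ; hence true area = (apparent area) · cos²φ.
True area of wetland: 310000 × cos²(43.1°) = 310000 × 0.5331 = 165300 km².
True area of crater field: 251000 × cos²(10°) = 251000 × 0.9698 = 243400 km².
Ratio = 165300 / 243400 ≈ 0.679.

0.679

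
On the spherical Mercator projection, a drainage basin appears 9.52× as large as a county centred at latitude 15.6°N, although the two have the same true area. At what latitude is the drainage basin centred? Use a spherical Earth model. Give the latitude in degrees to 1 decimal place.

71.8°

Mercator areal scale is sec²φ, so apparent-area ratio = sec²φ₁ / sec²φ₂ = cos²φ₂ / cos²φ₁.
cos²φ₂ / cos²φ₁ = 9.52  ⇒  cos φ₁ = cos 15.6° / √9.52 = 0.9632/3.085 = 0.3122.
φ₁ = arccos(0.3122) ≈ 71.8°.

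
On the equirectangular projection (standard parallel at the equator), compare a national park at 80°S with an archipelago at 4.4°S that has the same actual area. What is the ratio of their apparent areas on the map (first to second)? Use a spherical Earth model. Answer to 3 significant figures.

Plate carrée maps x = Rλ, y = Rφ. The meridian scale is h = 1 and the parallel scale is k = 1/cos φ = sec φ.
Areal scale at 80°: h·k = 1.000 × 5.759 = 5.759.
Areal scale at 4.4°: h·k = 1.000 × 1.003 = 1.003.
Ratio = 5.759/1.003 ≈ 5.74.

5.74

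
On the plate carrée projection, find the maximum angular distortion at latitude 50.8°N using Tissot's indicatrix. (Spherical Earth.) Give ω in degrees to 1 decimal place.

In the plate carrée (x = Rλ, y = Rφ), meridians are true-scale (h = 1) and parallels are stretched by k = sec φ.
At 50.8°: h = 1.000, k = 1.582; principal scales a = 1.582, b = 1.000.
sin(ω/2) = (a − b)/(a + b) = 0.5822/2.582 = 0.2255, so ω = 2 arcsin(0.2255) ≈ 26.1°.

26.1°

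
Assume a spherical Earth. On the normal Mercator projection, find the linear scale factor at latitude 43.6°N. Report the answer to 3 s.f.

1.38

Mercator is conformal, so the point scale is isotropic: h = k = sec φ = 1/cos φ.
k = 1/cos 43.6° = 1/0.7242 = 1.381.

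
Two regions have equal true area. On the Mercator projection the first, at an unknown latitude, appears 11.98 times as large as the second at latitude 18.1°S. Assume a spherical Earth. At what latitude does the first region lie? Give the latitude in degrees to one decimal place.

74.1°

On Mercator, (apparent₁)/(apparent₂) = sec²φ₁ / sec²φ₂ when true areas are equal.
cos²φ₂ / cos²φ₁ = 11.98  ⇒  cos φ₁ = cos 18.1° / √11.98 = 0.9505/3.461 = 0.2746.
φ₁ = arccos(0.2746) ≈ 74.1°.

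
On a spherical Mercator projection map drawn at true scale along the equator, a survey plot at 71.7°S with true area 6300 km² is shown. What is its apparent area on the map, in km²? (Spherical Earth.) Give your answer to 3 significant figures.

63900 km²

Mercator is conformal, so the point scale is isotropic: h = k = sec φ = 1/cos φ.
Areal scale = k² = sec²φ = 1/cos²(71.7°) = 1/0.3140² = 10.14.
Apparent area = 6300 × 10.14 ≈ 63900 km².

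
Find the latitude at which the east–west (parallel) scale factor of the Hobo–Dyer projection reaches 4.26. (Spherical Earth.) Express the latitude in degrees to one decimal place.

Hobo–Dyer is a cylindrical equal-area projection with standard parallels at ±37.5°. Cylindrical equal-area (φ₀ = 37.5°): h = cos φ / cos 37.5° along meridians, k = cos 37.5° / cos φ along parallels; h·k = 1.
k = cos φ₀ / cos φ = 4.26  ⇒  cos φ = cos 37.5° / 4.26 = 0.1862.
φ = arccos(0.1862) ≈ 79.3°.

79.3°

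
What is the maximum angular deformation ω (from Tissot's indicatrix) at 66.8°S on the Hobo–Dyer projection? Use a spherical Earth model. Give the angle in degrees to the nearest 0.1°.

74.4°

The Hobo–Dyer projection is cylindrical equal-area with φ₀ = 37.5°. A cylindrical equal-area projection with standard parallel φ₀ has meridian scale h = cos φ / cos φ₀ and parallel scale k = cos φ₀ / cos φ (so areas are preserved, h·k = 1).
At 66.8°: h = 0.4966, k = 2.014; principal scales a = 2.014, b = 0.4966.
sin(ω/2) = (a − b)/(a + b) = 1.517/2.510 = 0.6044, so ω = 2 arcsin(0.6044) ≈ 74.4°.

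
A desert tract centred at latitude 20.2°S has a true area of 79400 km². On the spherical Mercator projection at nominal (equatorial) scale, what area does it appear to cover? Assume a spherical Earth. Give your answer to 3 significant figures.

For Mercator, h = k = sec φ (a conformal cylindrical projection has a single point scale, 1/cos φ).
Areal scale = k² = sec²φ = 1/cos²(20.2°) = 1/0.9385² = 1.135.
Apparent area = 79400 × 1.135 ≈ 90100 km².

90100 km²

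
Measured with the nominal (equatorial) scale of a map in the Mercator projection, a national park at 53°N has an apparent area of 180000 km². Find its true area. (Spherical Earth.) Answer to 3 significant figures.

Mercator is conformal, so the point scale is isotropic: h = k = sec φ = 1/cos φ.
Areal scale = k² = sec²φ = 1/cos²(53°) = 1/0.6018² = 2.761.
True area = apparent / (areal scale) = 180000 / 2.761 ≈ 65200 km².

65200 km²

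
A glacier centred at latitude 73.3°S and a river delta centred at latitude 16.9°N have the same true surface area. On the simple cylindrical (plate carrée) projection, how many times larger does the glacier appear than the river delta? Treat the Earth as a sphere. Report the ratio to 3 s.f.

In the plate carrée (x = Rλ, y = Rφ), meridians are true-scale (h = 1) and parallels are stretched by k = sec φ.
Areal scale at 73.3°: h·k = 1.000 × 3.480 = 3.480.
Areal scale at 16.9°: h·k = 1.000 × 1.045 = 1.045.
Ratio = 3.480/1.045 ≈ 3.33.

3.33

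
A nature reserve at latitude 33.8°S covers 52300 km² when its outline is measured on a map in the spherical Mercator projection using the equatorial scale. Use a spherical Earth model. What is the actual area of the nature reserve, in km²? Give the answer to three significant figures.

For Mercator, h = k = sec φ (a conformal cylindrical projection has a single point scale, 1/cos φ).
Areal scale = k² = sec²φ = 1/cos²(33.8°) = 1/0.8310² = 1.448.
True area = apparent / (areal scale) = 52300 / 1.448 ≈ 36100 km².

36100 km²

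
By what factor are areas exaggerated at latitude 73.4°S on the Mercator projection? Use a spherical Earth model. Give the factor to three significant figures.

12.3

Mercator is conformal, so the point scale is isotropic: h = k = sec φ = 1/cos φ.
Areal scale = k² = sec²φ = 1/cos²(73.4°) = 1/0.2857² = 12.25.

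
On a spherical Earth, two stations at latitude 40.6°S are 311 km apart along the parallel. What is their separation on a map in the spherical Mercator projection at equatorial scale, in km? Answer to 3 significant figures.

410 km

For Mercator, h = k = sec φ (a conformal cylindrical projection has a single point scale, 1/cos φ).
Along the parallel, k = sec 40.6° = 1/0.7593 = 1.317.
Map distance = 311 × 1.317 ≈ 410 km.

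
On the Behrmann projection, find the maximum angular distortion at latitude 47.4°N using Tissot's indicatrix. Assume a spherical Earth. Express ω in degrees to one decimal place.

28.0°

Behrmann is a cylindrical equal-area projection with standard parallels at ±30°. Cylindrical equal-area (φ₀ = 30°): h = cos φ / cos 30° along meridians, k = cos 30° / cos φ along parallels; h·k = 1.
At 47.4°: h = 0.7816, k = 1.279; principal scales a = 1.279, b = 0.7816.
sin(ω/2) = (a − b)/(a + b) = 0.4979/2.061 = 0.2416, so ω = 2 arcsin(0.2416) ≈ 28.0°.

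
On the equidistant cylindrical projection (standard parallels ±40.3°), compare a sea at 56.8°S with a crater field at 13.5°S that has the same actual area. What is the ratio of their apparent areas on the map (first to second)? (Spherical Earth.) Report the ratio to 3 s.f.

1.78

The equidistant cylindrical projection with φ₀ = 40.3° has h = 1 (meridians true) and k = cos φ₀ / cos φ along parallels.
Areal scale at 56.8°: h·k = 1.000 × 1.393 = 1.393.
Areal scale at 13.5°: h·k = 1.000 × 0.7843 = 0.7843.
Ratio = 1.393/0.7843 ≈ 1.78.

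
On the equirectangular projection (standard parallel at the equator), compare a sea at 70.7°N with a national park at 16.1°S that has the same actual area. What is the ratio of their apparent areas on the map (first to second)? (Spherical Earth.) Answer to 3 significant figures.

2.91

For the equirectangular projection with φ₀ = 0 (plate carrée), h = 1 along meridians and k = sec φ along parallels.
Areal scale at 70.7°: h·k = 1.000 × 3.026 = 3.026.
Areal scale at 16.1°: h·k = 1.000 × 1.041 = 1.041.
Ratio = 3.026/1.041 ≈ 2.91.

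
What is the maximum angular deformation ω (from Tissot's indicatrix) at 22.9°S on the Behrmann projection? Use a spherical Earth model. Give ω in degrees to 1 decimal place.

The Behrmann projection is cylindrical equal-area with φ₀ = 30°. Cylindrical equal-area (φ₀ = 30°): h = cos φ / cos 30° along meridians, k = cos 30° / cos φ along parallels; h·k = 1.
At 22.9°: h = 1.064, k = 0.9401; principal scales a = 1.064, b = 0.9401.
sin(ω/2) = (a − b)/(a + b) = 0.1236/2.004 = 0.06167, so ω = 2 arcsin(0.06167) ≈ 7.1°.

7.1°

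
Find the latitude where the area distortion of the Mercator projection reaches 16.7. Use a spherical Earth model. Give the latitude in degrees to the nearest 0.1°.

75.8°

Mercator areal scale is sec²φ.
sec²φ = 16.7  ⇒  cos²φ = 0.05988  ⇒  cos φ = 0.2447.
φ = arccos(0.2447) ≈ 75.8°.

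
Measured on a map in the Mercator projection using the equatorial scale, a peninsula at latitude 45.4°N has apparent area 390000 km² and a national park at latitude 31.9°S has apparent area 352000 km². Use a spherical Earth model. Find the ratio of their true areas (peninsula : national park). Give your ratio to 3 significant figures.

0.758

Mercator's areal exaggeration is sec²φ; hence true area = (apparent area) · cos²φ.
True area of peninsula: 390000 × cos²(45.4°) = 390000 × 0.4930 = 192300 km².
True area of national park: 352000 × cos²(31.9°) = 352000 × 0.7208 = 253700 km².
Ratio = 192300 / 253700 ≈ 0.758.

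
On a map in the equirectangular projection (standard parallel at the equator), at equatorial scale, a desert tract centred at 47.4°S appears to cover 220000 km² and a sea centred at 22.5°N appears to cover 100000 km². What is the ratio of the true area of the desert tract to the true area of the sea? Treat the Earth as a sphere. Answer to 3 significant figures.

1.61

Plate carrée has h = 1 and k = sec φ, giving areal scale sec φ; true area = (apparent area) · cos φ.
True area of desert tract: 220000 × cos(47.4°) = 220000 × 0.6769 = 148900 km².
True area of sea: 100000 × cos(22.5°) = 100000 × 0.9239 = 92390 km².
Ratio = 148900 / 92390 ≈ 1.61.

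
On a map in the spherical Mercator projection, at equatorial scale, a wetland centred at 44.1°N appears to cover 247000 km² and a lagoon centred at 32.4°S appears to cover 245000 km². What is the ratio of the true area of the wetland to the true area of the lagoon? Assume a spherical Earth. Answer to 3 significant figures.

On Mercator the areal scale is sec²φ, so true area = apparent × cos²φ.
True area of wetland: 247000 × cos²(44.1°) = 247000 × 0.5157 = 127400 km².
True area of lagoon: 245000 × cos²(32.4°) = 245000 × 0.7129 = 174700 km².
Ratio = 127400 / 174700 ≈ 0.729.

0.729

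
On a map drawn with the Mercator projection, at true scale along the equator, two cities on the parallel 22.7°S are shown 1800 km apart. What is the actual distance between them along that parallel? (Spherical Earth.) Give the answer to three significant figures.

1660 km

Mercator is conformal, so the point scale is isotropic: h = k = sec φ = 1/cos φ.
Along the parallel at 22.7°, map distances are exaggerated by k = sec 22.7° = 1.084.
True distance = 1800 / 1.084 = 1800 × cos 22.7° ≈ 1660 km.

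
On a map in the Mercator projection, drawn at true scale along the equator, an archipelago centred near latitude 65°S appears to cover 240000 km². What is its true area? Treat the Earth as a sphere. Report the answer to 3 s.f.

The Mercator projection is conformal; its linear scale factor is the same in every direction and equals sec φ = 1/cos φ.
Areal scale = k² = sec²φ = 1/cos²(65°) = 1/0.4226² = 5.599.
True area = apparent / (areal scale) = 240000 / 5.599 ≈ 42900 km².

42900 km²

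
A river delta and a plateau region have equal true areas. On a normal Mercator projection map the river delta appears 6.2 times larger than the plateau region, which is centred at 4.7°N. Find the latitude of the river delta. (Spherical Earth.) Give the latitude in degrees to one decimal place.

66.4°

Mercator areal scale is sec²φ, so apparent-area ratio = sec²φ₁ / sec²φ₂ = cos²φ₂ / cos²φ₁.
cos²φ₂ / cos²φ₁ = 6.2  ⇒  cos φ₁ = cos 4.7° / √6.2 = 0.9966/2.490 = 0.4003.
φ₁ = arccos(0.4003) ≈ 66.4°.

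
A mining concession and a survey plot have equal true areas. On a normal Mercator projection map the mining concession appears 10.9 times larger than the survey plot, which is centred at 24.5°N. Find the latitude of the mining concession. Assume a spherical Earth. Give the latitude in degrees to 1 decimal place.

Mercator areal scale is sec²φ, so apparent-area ratio = sec²φ₁ / sec²φ₂ = cos²φ₂ / cos²φ₁.
cos²φ₂ / cos²φ₁ = 10.9  ⇒  cos φ₁ = cos 24.5° / √10.9 = 0.9100/3.302 = 0.2756.
φ₁ = arccos(0.2756) ≈ 74.0°.

74.0°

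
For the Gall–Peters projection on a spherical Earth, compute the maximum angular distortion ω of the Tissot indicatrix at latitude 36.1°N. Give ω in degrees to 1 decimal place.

15.2°

Gall–Peters is a cylindrical equal-area projection with standard parallels at ±45°. Cylindrical equal-area (φ₀ = 45°): h = cos φ / cos 45° along meridians, k = cos 45° / cos φ along parallels; h·k = 1.
At 36.1°: h = 1.143, k = 0.8751; principal scales a = 1.143, b = 0.8751.
sin(ω/2) = (a − b)/(a + b) = 0.2675/2.018 = 0.1326, so ω = 2 arcsin(0.1326) ≈ 15.2°.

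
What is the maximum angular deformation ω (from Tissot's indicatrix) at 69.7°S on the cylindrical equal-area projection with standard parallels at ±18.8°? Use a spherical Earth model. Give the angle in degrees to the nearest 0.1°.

For cylindrical equal-area with standard parallel φ₀, h = cos φ / cos φ₀ and k = cos φ₀ / cos φ, so h·k = 1.
At 69.7°: h = 0.3665, k = 2.729; principal scales a = 2.729, b = 0.3665.
sin(ω/2) = (a − b)/(a + b) = 2.362/3.095 = 0.7632, so ω = 2 arcsin(0.7632) ≈ 99.5°.

99.5°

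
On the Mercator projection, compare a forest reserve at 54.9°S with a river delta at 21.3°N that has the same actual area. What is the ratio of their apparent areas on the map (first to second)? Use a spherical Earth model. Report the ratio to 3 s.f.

2.63

Mercator is conformal with k = sec φ, so areal scale = k² = sec²φ.
At 54.9°: sec²(54.9°) = 1/0.5750² = 3.025.
At 21.3°: sec²(21.3°) = 1/0.9317² = 1.152.
Ratio = 3.025/1.152 = cos²(21.3°)/cos²(54.9°) ≈ 2.63.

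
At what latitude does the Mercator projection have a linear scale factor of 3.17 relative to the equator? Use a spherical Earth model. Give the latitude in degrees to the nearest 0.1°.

71.6°

Mercator scale is k = sec φ = 1/cos φ.
1/cos φ = 3.17  ⇒  cos φ = 0.3155  ⇒  φ = arccos(0.3155) ≈ 71.6°.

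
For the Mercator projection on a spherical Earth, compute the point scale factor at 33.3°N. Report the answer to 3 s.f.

For Mercator, h = k = sec φ (a conformal cylindrical projection has a single point scale, 1/cos φ).
k = 1/cos 33.3° = 1/0.8358 = 1.196.

1.20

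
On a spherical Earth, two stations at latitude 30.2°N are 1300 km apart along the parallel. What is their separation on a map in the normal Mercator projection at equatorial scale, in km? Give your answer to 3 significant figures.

For Mercator, h = k = sec φ (a conformal cylindrical projection has a single point scale, 1/cos φ).
Along the parallel, k = sec 30.2° = 1/0.8643 = 1.157.
Map distance = 1300 × 1.157 ≈ 1500 km.

1500 km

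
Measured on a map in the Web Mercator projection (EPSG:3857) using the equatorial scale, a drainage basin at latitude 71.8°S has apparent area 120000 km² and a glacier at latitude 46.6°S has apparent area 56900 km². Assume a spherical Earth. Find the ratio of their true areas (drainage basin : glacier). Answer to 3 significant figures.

Since Mercator area scale is 1/cos²φ, the true area equals the apparent area multiplied by cos²φ.
True area of drainage basin: 120000 × cos²(71.8°) = 120000 × 0.09755 = 11710 km².
True area of glacier: 56900 × cos²(46.6°) = 56900 × 0.4721 = 26860 km².
Ratio = 11710 / 26860 ≈ 0.436.

0.436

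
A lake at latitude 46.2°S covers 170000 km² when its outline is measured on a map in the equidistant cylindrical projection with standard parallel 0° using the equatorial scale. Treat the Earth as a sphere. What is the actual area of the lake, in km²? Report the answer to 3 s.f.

Plate carrée maps x = Rλ, y = Rφ. The meridian scale is h = 1 and the parallel scale is k = 1/cos φ = sec φ.
Areal scale = h·k = 1 × sec φ; at 46.2°, h = 1.000, k = 1.445, so h·k = 1.445.
True area = apparent / (areal scale) = 170000 / 1.445 ≈ 118000 km².

118000 km²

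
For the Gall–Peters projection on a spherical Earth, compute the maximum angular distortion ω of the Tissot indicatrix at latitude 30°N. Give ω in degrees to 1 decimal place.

23.1°

Gall–Peters is a cylindrical equal-area projection with standard parallels at ±45°. A cylindrical equal-area projection with standard parallel φ₀ has meridian scale h = cos φ / cos φ₀ and parallel scale k = cos φ₀ / cos φ (so areas are preserved, h·k = 1).
At 30°: h = 1.225, k = 0.8165; principal scales a = 1.225, b = 0.8165.
sin(ω/2) = (a − b)/(a + b) = 0.4082/2.041 = 0.2000, so ω = 2 arcsin(0.2000) ≈ 23.1°.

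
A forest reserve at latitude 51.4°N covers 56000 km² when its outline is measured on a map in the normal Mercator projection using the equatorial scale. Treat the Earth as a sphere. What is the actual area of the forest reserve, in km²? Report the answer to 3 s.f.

The Mercator projection is conformal; its linear scale factor is the same in every direction and equals sec φ = 1/cos φ.
Areal scale = k² = sec²φ = 1/cos²(51.4°) = 1/0.6239² = 2.569.
True area = apparent / (areal scale) = 56000 / 2.569 ≈ 21800 km².

21800 km²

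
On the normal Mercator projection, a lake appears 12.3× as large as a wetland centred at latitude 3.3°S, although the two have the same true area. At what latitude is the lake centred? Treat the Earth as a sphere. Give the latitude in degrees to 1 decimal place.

73.5°

For equal true areas on Mercator, apparent areas scale as sec²φ, so the ratio is cos²φ₂ / cos²φ₁.
cos²φ₂ / cos²φ₁ = 12.3  ⇒  cos φ₁ = cos 3.3° / √12.3 = 0.9983/3.507 = 0.2847.
φ₁ = arccos(0.2847) ≈ 73.5°.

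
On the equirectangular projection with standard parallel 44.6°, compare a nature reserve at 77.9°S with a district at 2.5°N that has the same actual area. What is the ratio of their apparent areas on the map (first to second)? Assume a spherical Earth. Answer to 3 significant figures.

4.77

With standard parallel φ₀ = 44.6°, the equirectangular projection gives x = Rλ cos φ₀, y = Rφ, so h = 1 and k = cos 44.6° / cos φ.
Areal scale at 77.9°: h·k = 1.000 × 3.397 = 3.397.
Areal scale at 2.5°: h·k = 1.000 × 0.7127 = 0.7127.
Ratio = 3.397/0.7127 ≈ 4.77.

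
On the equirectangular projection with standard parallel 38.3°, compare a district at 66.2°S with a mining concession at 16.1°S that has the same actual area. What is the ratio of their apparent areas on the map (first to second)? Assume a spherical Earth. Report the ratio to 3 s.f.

2.38

With standard parallel φ₀ = 38.3°, the equirectangular projection gives x = Rλ cos φ₀, y = Rφ, so h = 1 and k = cos 38.3° / cos φ.
Areal scale at 66.2°: h·k = 1.000 × 1.945 = 1.945.
Areal scale at 16.1°: h·k = 1.000 × 0.8168 = 0.8168.
Ratio = 1.945/0.8168 ≈ 2.38.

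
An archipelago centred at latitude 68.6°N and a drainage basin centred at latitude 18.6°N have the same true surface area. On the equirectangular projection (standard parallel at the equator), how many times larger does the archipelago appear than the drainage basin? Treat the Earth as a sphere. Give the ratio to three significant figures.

For the equirectangular projection with φ₀ = 0 (plate carrée), h = 1 along meridians and k = sec φ along parallels.
Areal scale at 68.6°: h·k = 1.000 × 2.741 = 2.741.
Areal scale at 18.6°: h·k = 1.000 × 1.055 = 1.055.
Ratio = 2.741/1.055 ≈ 2.60.

2.60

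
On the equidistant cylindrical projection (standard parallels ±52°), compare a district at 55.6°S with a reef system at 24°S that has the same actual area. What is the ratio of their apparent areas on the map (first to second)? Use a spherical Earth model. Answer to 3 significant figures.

1.62

In the equirectangular projection with standard parallel φ₀ = 52° (x = Rλ cos φ₀, y = Rφ), meridians are true-scale (h = 1) and the parallel scale is k = cos φ₀ / cos φ.
Areal scale at 55.6°: h·k = 1.000 × 1.090 = 1.090.
Areal scale at 24°: h·k = 1.000 × 0.6739 = 0.6739.
Ratio = 1.090/0.6739 ≈ 1.62.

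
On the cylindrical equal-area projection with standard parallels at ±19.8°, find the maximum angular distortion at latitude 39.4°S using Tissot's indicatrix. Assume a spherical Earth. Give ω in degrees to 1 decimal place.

22.4°

For cylindrical equal-area with standard parallel φ₀, h = cos φ / cos φ₀ and k = cos φ₀ / cos φ, so h·k = 1.
At 39.4°: h = 0.8213, k = 1.218; principal scales a = 1.218, b = 0.8213.
sin(ω/2) = (a − b)/(a + b) = 0.3963/2.039 = 0.1944, so ω = 2 arcsin(0.1944) ≈ 22.4°.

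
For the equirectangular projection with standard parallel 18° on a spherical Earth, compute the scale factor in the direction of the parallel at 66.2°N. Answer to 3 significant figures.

2.36

With standard parallel φ₀ = 18°, the equirectangular projection gives x = Rλ cos φ₀, y = Rφ, so h = 1 and k = cos 18° / cos φ.
k = cos 18° / cos 66.2° = 0.9511/0.4035 = 2.357.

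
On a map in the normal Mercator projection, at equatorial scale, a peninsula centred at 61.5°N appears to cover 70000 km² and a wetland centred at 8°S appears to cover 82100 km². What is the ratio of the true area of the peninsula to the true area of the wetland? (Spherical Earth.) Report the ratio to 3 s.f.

On Mercator the areal scale is sec²φ, so true area = apparent × cos²φ.
True area of peninsula: 70000 × cos²(61.5°) = 70000 × 0.2277 = 15940 km².
True area of wetland: 82100 × cos²(8°) = 82100 × 0.9806 = 80510 km².
Ratio = 15940 / 80510 ≈ 0.198.

0.198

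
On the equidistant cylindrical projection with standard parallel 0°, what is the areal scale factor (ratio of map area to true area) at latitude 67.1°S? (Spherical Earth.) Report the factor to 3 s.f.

Plate carrée maps x = Rλ, y = Rφ. The meridian scale is h = 1 and the parallel scale is k = 1/cos φ = sec φ.
Areal scale = h·k = 1 × sec φ; at 67.1°, h = 1.000, k = 2.570, so h·k = 2.570.

2.57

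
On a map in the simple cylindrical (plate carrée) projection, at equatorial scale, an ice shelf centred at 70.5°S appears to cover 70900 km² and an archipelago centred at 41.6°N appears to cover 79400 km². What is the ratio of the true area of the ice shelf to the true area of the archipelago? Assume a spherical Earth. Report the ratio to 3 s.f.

Plate carrée has h = 1 and k = sec φ, giving areal scale sec φ; true area = (apparent area) · cos φ.
True area of ice shelf: 70900 × cos(70.5°) = 70900 × 0.3338 = 23670 km².
True area of archipelago: 79400 × cos(41.6°) = 79400 × 0.7478 = 59380 km².
Ratio = 23670 / 59380 ≈ 0.399.

0.399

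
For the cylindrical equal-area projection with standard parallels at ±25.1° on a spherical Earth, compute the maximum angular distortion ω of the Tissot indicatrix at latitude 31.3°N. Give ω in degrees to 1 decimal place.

6.7°

A cylindrical equal-area projection with standard parallel φ₀ has meridian scale h = cos φ / cos φ₀ and parallel scale k = cos φ₀ / cos φ (so areas are preserved, h·k = 1).
At 31.3°: h = 0.9436, k = 1.060; principal scales a = 1.060, b = 0.9436.
sin(ω/2) = (a − b)/(a + b) = 0.1163/2.003 = 0.05803, so ω = 2 arcsin(0.05803) ≈ 6.7°.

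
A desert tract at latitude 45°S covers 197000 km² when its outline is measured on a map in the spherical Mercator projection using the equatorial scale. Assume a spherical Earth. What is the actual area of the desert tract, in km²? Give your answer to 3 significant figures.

98500 km²

The Mercator projection is conformal; its linear scale factor is the same in every direction and equals sec φ = 1/cos φ.
Areal scale = k² = sec²φ = 1/cos²(45°) = 1/0.7071² = 2.000.
True area = apparent / (areal scale) = 197000 / 2.000 ≈ 98500 km².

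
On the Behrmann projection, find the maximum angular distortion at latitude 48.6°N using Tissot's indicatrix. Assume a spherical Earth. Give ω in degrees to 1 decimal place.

30.5°

The Behrmann projection is cylindrical equal-area with φ₀ = 30°. Cylindrical equal-area (φ₀ = 30°): h = cos φ / cos 30° along meridians, k = cos 30° / cos φ along parallels; h·k = 1.
At 48.6°: h = 0.7636, k = 1.310; principal scales a = 1.310, b = 0.7636.
sin(ω/2) = (a − b)/(a + b) = 0.5459/2.073 = 0.2633, so ω = 2 arcsin(0.2633) ≈ 30.5°.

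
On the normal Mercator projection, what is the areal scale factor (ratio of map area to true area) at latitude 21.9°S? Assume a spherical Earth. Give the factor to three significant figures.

Mercator is conformal, so the point scale is isotropic: h = k = sec φ = 1/cos φ.
Areal scale = k² = sec²φ = 1/cos²(21.9°) = 1/0.9278² = 1.162.

1.16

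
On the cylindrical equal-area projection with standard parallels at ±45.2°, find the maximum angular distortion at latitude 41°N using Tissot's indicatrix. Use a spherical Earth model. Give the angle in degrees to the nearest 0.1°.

7.9°

For cylindrical equal-area with standard parallel φ₀, h = cos φ / cos φ₀ and k = cos φ₀ / cos φ, so h·k = 1.
At 41°: h = 1.071, k = 0.9336; principal scales a = 1.071, b = 0.9336.
sin(ω/2) = (a − b)/(a + b) = 0.1374/2.005 = 0.06855, so ω = 2 arcsin(0.06855) ≈ 7.9°.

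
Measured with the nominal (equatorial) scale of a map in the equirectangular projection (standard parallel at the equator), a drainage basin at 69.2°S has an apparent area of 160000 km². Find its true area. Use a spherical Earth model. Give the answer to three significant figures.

In the plate carrée (x = Rλ, y = Rφ), meridians are true-scale (h = 1) and parallels are stretched by k = sec φ.
Areal scale = h·k = 1 × sec φ; at 69.2°, h = 1.000, k = 2.816, so h·k = 2.816.
True area = apparent / (areal scale) = 160000 / 2.816 ≈ 56800 km².

56800 km²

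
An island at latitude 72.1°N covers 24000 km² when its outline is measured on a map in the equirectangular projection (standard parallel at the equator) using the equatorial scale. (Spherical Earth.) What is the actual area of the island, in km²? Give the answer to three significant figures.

7380 km²

In the plate carrée (x = Rλ, y = Rφ), meridians are true-scale (h = 1) and parallels are stretched by k = sec φ.
Areal scale = h·k = 1 × sec φ; at 72.1°, h = 1.000, k = 3.254, so h·k = 3.254.
True area = apparent / (areal scale) = 24000 / 3.254 ≈ 7380 km².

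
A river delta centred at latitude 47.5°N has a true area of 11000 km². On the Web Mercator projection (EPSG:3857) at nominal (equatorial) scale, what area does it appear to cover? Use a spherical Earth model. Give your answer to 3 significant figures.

Mercator is conformal, so the point scale is isotropic: h = k = sec φ = 1/cos φ.
Areal scale = k² = sec²φ = 1/cos²(47.5°) = 1/0.6756² = 2.191.
Apparent area = 11000 × 2.191 ≈ 24100 km².

24100 km²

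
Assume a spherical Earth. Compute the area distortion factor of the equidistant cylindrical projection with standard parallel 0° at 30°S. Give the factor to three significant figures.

In the plate carrée (x = Rλ, y = Rφ), meridians are true-scale (h = 1) and parallels are stretched by k = sec φ.
Areal scale = h·k = 1 × sec φ; at 30°, h = 1.000, k = 1.155, so h·k = 1.155.

1.15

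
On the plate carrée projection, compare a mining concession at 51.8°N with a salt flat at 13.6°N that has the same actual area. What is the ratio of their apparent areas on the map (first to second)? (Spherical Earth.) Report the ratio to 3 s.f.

1.57

In the plate carrée (x = Rλ, y = Rφ), meridians are true-scale (h = 1) and parallels are stretched by k = sec φ.
Areal scale at 51.8°: h·k = 1.000 × 1.617 = 1.617.
Areal scale at 13.6°: h·k = 1.000 × 1.029 = 1.029.
Ratio = 1.617/1.029 ≈ 1.57.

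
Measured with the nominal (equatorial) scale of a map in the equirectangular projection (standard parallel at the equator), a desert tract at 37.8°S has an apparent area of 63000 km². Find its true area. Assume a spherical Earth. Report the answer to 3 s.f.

Plate carrée maps x = Rλ, y = Rφ. The meridian scale is h = 1 and the parallel scale is k = 1/cos φ = sec φ.
Areal scale = h·k = 1 × sec φ; at 37.8°, h = 1.000, k = 1.266, so h·k = 1.266.
True area = apparent / (areal scale) = 63000 / 1.266 ≈ 49800 km².

49800 km²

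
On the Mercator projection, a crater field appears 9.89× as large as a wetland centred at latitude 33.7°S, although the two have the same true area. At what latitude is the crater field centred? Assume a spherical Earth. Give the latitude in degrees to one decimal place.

74.7°

Mercator areal scale is sec²φ, so apparent-area ratio = sec²φ₁ / sec²φ₂ = cos²φ₂ / cos²φ₁.
cos²φ₂ / cos²φ₁ = 9.89  ⇒  cos φ₁ = cos 33.7° / √9.89 = 0.8320/3.145 = 0.2645.
φ₁ = arccos(0.2645) ≈ 74.7°.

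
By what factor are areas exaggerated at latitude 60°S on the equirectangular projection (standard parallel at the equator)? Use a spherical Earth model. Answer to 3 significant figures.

For the equirectangular projection with φ₀ = 0 (plate carrée), h = 1 along meridians and k = sec φ along parallels.
Areal scale = h·k = 1 × sec φ; at 60°, h = 1.000, k = 2.000, so h·k = 2.000.

2.00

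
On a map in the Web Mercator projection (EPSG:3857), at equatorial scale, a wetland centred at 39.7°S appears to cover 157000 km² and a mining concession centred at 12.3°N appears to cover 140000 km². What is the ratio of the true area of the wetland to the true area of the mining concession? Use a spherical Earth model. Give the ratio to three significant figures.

0.695

Since Mercator area scale is 1/cos²φ, the true area equals the apparent area multiplied by cos²φ.
True area of wetland: 157000 × cos²(39.7°) = 157000 × 0.5920 = 92940 km².
True area of mining concession: 140000 × cos²(12.3°) = 140000 × 0.9546 = 133600 km².
Ratio = 92940 / 133600 ≈ 0.695.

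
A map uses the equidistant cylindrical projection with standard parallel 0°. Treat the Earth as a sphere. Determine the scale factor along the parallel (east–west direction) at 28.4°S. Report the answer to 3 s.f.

Plate carrée maps x = Rλ, y = Rφ. The meridian scale is h = 1 and the parallel scale is k = 1/cos φ = sec φ.
k = 1/cos 28.4° = 1/0.8796 = 1.137.

1.14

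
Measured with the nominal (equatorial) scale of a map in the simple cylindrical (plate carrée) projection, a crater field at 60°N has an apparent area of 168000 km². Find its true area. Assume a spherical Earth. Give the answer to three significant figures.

84000 km²

For the equirectangular projection with φ₀ = 0 (plate carrée), h = 1 along meridians and k = sec φ along parallels.
Areal scale = h·k = 1 × sec φ; at 60°, h = 1.000, k = 2.000, so h·k = 2.000.
True area = apparent / (areal scale) = 168000 / 2.000 ≈ 84000 km².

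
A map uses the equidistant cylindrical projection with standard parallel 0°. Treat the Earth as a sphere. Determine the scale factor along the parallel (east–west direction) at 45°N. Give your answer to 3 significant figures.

1.41

In the plate carrée (x = Rλ, y = Rφ), meridians are true-scale (h = 1) and parallels are stretched by k = sec φ.
k = 1/cos 45° = 1/0.7071 = 1.414.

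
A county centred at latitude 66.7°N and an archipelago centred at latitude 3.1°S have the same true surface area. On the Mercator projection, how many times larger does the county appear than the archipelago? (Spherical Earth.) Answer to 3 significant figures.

6.37

Mercator areal scale is sec²φ.
At 66.7°: sec²(66.7°) = 1/0.3955² = 6.392.
At 3.1°: sec²(3.1°) = 1/0.9985² = 1.003.
Ratio = 6.392/1.003 = cos²(3.1°)/cos²(66.7°) ≈ 6.37.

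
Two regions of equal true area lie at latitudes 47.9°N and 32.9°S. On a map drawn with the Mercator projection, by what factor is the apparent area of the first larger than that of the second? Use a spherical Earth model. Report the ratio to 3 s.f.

1.57

Mercator areal scale is sec²φ.
At 47.9°: sec²(47.9°) = 1/0.6704² = 2.225.
At 32.9°: sec²(32.9°) = 1/0.8396² = 1.419.
Ratio = 2.225/1.419 = cos²(32.9°)/cos²(47.9°) ≈ 1.57.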